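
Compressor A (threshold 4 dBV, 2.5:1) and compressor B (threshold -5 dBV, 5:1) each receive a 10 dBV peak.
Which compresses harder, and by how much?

B, by 8.4 dB

A: 6 dB over, compressed to 2.4 dB over, so 3.6 dB of GR.
B: 15 dB over, compressed to 3 dB over, so 12 dB of GR.
B applies 8.4 dB more gain reduction.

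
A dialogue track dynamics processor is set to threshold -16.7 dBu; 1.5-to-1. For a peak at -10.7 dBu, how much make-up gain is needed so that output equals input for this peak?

2 dB

Overshoot 6 dB → 6/1.5 = 4 dB after compression, so the compressed level is -16.7 + 4 = -12.7 dBu.
Make-up = target − compressed = -10.7 − (-12.7) = 2 dB.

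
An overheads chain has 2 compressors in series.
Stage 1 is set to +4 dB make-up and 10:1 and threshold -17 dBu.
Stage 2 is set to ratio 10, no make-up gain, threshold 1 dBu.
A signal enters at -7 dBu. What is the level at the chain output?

-12 dBu

Stage 1: 10 dB above -17 dBu, reduced 10:1 to 1 dB above → -16 dBu; +4 dB make-up → -12 dBu.
Stage 2: -12 dBu is at or below the 1 dBu threshold — no compression; output -12 dBu.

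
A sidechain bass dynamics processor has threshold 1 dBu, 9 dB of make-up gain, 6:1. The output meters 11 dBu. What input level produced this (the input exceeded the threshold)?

Remove make-up: 11 − 9 = 2 dBu.
That's 1 dB above the 1 dBu threshold.
Input overshoot = R × output overshoot = 6 dB → input = 1 + 6 = 7 dBu.

7 dBu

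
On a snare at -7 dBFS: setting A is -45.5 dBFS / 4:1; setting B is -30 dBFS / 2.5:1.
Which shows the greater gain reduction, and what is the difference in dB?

A: 38.5 dB over, compressed to 9.625 dB over, so 28.875 dB of GR.
B: 23 dB over, compressed to 9.2 dB over, so 13.8 dB of GR.
A reduces 15.075 dB more.

A, by 15.075 dB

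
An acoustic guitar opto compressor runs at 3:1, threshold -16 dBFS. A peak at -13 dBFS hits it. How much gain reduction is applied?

Overshoot = -13 − (-16) = 3 dB.
After 3:1 compression the overshoot becomes 3/3 = 1 dB.
So the signal is attenuated by 3 − 1 = 2 dB.

2 dB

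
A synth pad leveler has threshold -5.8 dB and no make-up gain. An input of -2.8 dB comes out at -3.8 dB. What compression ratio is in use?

Input overshoot = -2.8 − (-5.8) = 3 dB; output overshoot = -3.8 − (-5.8) = 2 dB.
Ratio = 3 / 2 = 1.5.

1.5:1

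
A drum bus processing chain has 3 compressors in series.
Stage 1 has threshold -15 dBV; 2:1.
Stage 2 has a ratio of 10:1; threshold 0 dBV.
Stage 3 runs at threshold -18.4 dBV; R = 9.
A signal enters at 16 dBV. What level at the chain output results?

-16.35 dBV

Stage 1: overshoot 31 dB → 31/2 = 15.5 dB → 0.5 dBV.
Stage 2: 0.5 dBV is 0.5 dB over 0 dBV; at 10:1 that becomes 0.05 dB over, giving 0.05 dBV.
Stage 3: 0.05 dBV is 18.45 dB over -18.4 dBV; at 9:1 that becomes 2.05 dB over, giving -16.35 dBV.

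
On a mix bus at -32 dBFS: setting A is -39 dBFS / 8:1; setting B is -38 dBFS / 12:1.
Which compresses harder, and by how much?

A: overshoot 7 dB → output overshoot 0.875 dB → GR 6.125 dB.
B: overshoot 6 dB → output overshoot 0.5 dB → GR 5.5 dB.
A reduces 0.625 dB more.

A, by 0.625 dB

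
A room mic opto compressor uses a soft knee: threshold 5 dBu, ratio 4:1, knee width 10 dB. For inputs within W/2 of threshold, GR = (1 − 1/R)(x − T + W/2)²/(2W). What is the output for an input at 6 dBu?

4.65 dBu

x − T + W/2 = 6 − 5 + 5 = 6.
GR = (1 − 1/4) × 6² / 20 = 0.75 × 36 / 20 = 1.35 dB.
Output = 6 − 1.35 = 4.65 dBu.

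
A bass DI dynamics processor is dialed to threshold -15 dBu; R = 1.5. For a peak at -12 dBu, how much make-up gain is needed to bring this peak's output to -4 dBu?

Overshoot 3 dB → 3/1.5 = 2 dB after compression, so the compressed level is -15 + 2 = -13 dBu.
Make-up = target − compressed = -4 − (-13) = 9 dB.

9 dB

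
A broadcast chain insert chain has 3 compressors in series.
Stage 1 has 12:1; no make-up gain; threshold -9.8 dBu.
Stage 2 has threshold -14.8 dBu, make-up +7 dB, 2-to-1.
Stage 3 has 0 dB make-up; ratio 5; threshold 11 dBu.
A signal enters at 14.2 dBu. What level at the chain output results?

Stage 1: overshoot 24 dB → 24/12 = 2 dB → -7.8 dBu.
Stage 2: overshoot 7 dB → 7/2 = 3.5 dB → -11.3 dBu; +7 dB make-up → -4.3 dBu.
Stage 3: below threshold (-4.3 ≤ 11); passes unchanged; output -4.3 dBu.

-4.3 dBu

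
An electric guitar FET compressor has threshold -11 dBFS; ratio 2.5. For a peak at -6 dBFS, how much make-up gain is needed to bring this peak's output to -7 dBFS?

2 dB

The peak compresses to -11 + 5/2.5 = -9 dBFS.
To reach -7 dBFS requires -7 − (-9) = 2 dB of make-up.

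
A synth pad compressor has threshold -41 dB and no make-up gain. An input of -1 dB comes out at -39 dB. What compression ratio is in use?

20:1

Input overshoot = -1 − (-41) = 40 dB; output overshoot = -39 − (-41) = 2 dB.
Ratio = 40 / 2 = 20.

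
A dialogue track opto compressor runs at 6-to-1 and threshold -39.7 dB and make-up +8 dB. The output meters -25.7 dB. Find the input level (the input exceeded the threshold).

Before make-up, the level was -25.7 − 8 = -33.7 dB.
That's 6 dB above the -39.7 dB threshold.
Undo the ratio: input overshoot = 6 × 6 = 36 dB, giving input = -3.7 dB.

-3.7 dB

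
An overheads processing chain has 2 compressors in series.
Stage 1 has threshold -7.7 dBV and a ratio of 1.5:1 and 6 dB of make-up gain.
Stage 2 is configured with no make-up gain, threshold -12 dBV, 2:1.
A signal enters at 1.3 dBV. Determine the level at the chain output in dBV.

-3.85 dBV

Stage 1: 1.3 dBV is 9 dB over -7.7 dBV; at 1.5:1 that becomes 6 dB over, giving -1.7 dBV; +6 dB make-up → 4.3 dBV.
Stage 2: 4.3 dBV is 16.3 dB over -12 dBV; at 2:1 that becomes 8.15 dB over, giving -3.85 dBV.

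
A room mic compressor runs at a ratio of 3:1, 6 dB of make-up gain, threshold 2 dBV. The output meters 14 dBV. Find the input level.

Before make-up, the level was 14 − 6 = 8 dBV.
Post-compression overshoot = 8 − 2 = 6 dB.
Before 3:1 compression the overshoot was 6 × 3 = 18 dB, so input = 2 + 18 = 20 dBV.

20 dBV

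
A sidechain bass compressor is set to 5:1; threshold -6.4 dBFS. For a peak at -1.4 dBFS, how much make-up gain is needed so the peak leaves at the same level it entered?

The peak compresses to -6.4 + 5/5 = -5.4 dBFS.
To reach -1.4 dBFS requires -1.4 − (-5.4) = 4 dB of make-up.

4 dB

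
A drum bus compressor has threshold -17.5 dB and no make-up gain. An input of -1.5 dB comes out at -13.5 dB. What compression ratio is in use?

4:1

Input overshoot = -1.5 − (-17.5) = 16 dB; output overshoot = -13.5 − (-17.5) = 4 dB.
Ratio = 16 / 4 = 4.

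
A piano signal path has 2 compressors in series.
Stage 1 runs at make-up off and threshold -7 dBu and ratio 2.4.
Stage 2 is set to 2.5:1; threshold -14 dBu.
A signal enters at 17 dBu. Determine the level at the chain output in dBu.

-7.2 dBu

Stage 1: 24 dB above -7 dBu, reduced 2.4:1 to 10 dB above → 3 dBu.
Stage 2: overshoot 17 dB → 17/2.5 = 6.8 dB → -7.2 dBu.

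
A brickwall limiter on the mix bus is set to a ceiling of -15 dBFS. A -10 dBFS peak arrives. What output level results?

A brickwall limiter is an ∞:1 compressor: any input above the ceiling is clamped to -15 dBFS.

-15 dBFS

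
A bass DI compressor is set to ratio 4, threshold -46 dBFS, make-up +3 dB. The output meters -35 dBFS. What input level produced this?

Before make-up, the level was -35 − 3 = -38 dBFS.
Post-compression overshoot = -38 − (-46) = 8 dB.
Undo the ratio: input overshoot = 8 × 4 = 32 dB, giving input = -14 dBFS.

-14 dBFS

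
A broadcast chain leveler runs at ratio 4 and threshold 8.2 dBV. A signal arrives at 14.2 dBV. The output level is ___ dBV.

9.7 dBV

Overshoot: 14.2 − 8.2 = 6 dB.
The 6 dB excess becomes 1.5 dB after 4:1 reduction.
Output = 8.2 + 1.5 = 9.7 dBV.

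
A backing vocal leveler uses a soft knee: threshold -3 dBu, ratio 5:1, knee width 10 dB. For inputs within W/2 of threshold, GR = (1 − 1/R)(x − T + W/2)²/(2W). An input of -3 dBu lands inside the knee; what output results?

x − T + W/2 = -3 − (-3) + 5 = 5.
GR = (1 − 1/5) × 5² / 20 = 0.8 × 25 / 20 = 1 dB.
Output = -3 − 1 = -4 dBu.

-4 dBu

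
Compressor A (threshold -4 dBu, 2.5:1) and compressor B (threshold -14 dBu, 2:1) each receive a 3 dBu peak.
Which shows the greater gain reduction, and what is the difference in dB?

B, by 4.3 dB

A: 7 dB over, compressed to 2.8 dB over, so 4.2 dB of GR.
B: 17 dB over, compressed to 8.5 dB over, so 8.5 dB of GR.
B reduces 4.3 dB more.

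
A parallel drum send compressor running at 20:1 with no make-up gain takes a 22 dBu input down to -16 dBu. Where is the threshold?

Let T be the threshold. Output overshoot = (input overshoot)/R, so -16 − T = (22 − T)/20.
20·(-16 − T) = 22 − T → 19·T = -320 − 22 = -342.
T = -342/19 = -18 dBu.

-18 dBu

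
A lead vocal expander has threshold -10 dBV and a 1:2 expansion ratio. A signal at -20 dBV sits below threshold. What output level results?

Below threshold, a 1:2 expander applies gain = (2−1)×(T − x) of attenuation.
(2−1) × 10 = 10 dB, so output = -20 − 10 = -30 dBV.

-30 dBV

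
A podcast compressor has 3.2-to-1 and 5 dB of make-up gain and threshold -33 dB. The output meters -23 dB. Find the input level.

-17 dB

Remove make-up: -23 − 5 = -28 dB.
That's 5 dB above the -33 dB threshold.
Undo the ratio: input overshoot = 5 × 3.2 = 16 dB, giving input = -17 dB.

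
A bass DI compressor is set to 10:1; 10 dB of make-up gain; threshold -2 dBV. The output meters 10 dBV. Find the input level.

18 dBV

Remove make-up: 10 − 10 = 0 dBV.
Post-compression overshoot = 0 − (-2) = 2 dB.
Undo the ratio: input overshoot = 2 × 10 = 20 dB, giving input = 18 dBV.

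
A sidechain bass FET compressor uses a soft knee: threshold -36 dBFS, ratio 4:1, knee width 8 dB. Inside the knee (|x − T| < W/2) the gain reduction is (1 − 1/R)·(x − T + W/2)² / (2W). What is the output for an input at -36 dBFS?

-36.75 dBFS

x − T + W/2 = -36 − (-36) + 4 = 4.
GR = (1 − 1/4) × 4² / 16 = 0.75 × 16 / 16 = 0.75 dB.
Output = -36 − 0.75 = -36.75 dBFS.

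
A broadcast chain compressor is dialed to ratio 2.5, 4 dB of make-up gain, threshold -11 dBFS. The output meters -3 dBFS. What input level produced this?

-1 dBFS

Before make-up, the level was -3 − 4 = -7 dBFS.
Post-compression overshoot = -7 − (-11) = 4 dB.
Before 2.5:1 compression the overshoot was 4 × 2.5 = 10 dB, so input = -11 + 10 = -1 dBFS.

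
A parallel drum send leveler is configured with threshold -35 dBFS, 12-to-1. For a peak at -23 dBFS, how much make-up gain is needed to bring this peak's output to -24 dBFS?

The peak compresses to -35 + 12/12 = -34 dBFS.
To reach -24 dBFS requires -24 − (-34) = 10 dB of make-up.

10 dB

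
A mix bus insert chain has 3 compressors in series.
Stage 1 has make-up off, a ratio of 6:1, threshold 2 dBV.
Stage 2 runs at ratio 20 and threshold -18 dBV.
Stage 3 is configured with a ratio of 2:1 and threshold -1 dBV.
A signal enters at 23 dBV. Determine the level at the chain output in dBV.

Stage 1: 21 dB above 2 dBV, reduced 6:1 to 3.5 dB above → 5.5 dBV.
Stage 2: 5.5 dBV is 23.5 dB over -18 dBV; at 20:1 that becomes 1.175 dB over, giving -16.825 dBV.
Stage 3: -16.825 dBV ≤ -1 dBV, so stage 3 doesn't engage; output -16.825 dBV.

-16.825 dBV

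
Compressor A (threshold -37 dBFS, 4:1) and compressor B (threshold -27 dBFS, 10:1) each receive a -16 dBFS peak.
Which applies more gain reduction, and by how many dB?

A, by 5.85 dB

A: 21 dB over, compressed to 5.25 dB over, so 15.75 dB of GR.
B: 11 dB over, compressed to 1.1 dB over, so 9.9 dB of GR.
A reduces 5.85 dB more.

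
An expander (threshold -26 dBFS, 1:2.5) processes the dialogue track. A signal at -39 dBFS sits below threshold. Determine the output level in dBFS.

-58.5 dBFS

Below threshold, a 1:2.5 expander applies gain = (2.5−1)×(T − x) of attenuation.
(2.5−1) × 13 = 19.5 dB, so output = -39 − 19.5 = -58.5 dBFS.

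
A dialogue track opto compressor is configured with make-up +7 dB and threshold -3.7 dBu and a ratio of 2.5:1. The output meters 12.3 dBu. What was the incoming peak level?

18.8 dBu

Before make-up, the level was 12.3 − 7 = 5.3 dBu.
That's 9 dB above the -3.7 dBu threshold.
Before 2.5:1 compression the overshoot was 9 × 2.5 = 22.5 dB, so input = -3.7 + 22.5 = 18.8 dBu.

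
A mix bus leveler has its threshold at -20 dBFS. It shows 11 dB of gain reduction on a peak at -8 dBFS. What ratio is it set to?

Input overshoot = -8 − (-20) = 12 dB.
Output overshoot = 12 − 11 = 1 dB.
Ratio = input overshoot / output overshoot = 12 / 1 = 12.

12:1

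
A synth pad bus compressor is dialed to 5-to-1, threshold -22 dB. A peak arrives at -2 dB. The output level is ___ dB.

-2 dB sits 20 dB over threshold.
At 5:1 the overshoot is divided by 5, leaving 4 dB above threshold.
Output = -22 + 4 = -18 dB.

-18 dB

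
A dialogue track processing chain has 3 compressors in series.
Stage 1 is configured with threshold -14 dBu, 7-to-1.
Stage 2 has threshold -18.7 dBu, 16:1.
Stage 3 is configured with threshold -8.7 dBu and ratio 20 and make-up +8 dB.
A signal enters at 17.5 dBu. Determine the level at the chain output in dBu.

Stage 1: overshoot 31.5 dB → 31.5/7 = 4.5 dB → -9.5 dBu.
Stage 2: -9.5 dBu is 9.2 dB over -18.7 dBu; at 16:1 that becomes 0.575 dB over, giving -18.125 dBu.
Stage 3: below threshold (-18.125 ≤ -8.7); passes unchanged; make-up brings it to -10.125 dBu.

-10.125 dBu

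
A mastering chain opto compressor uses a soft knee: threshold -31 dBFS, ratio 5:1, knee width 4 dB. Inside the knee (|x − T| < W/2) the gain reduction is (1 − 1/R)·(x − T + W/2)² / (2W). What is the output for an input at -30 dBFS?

x − T + W/2 = -30 − (-31) + 2 = 3.
GR = (1 − 1/5) × 3² / 8 = 0.8 × 9 / 8 = 0.9 dB.
Output = -30 − 0.9 = -30.9 dBFS.

-30.9 dBFS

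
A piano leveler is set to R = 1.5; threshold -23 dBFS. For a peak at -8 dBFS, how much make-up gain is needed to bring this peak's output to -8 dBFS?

Overshoot 15 dB → 15/1.5 = 10 dB after compression, so the compressed level is -23 + 10 = -13 dBFS.
Make-up = target − compressed = -8 − (-13) = 5 dB.

5 dB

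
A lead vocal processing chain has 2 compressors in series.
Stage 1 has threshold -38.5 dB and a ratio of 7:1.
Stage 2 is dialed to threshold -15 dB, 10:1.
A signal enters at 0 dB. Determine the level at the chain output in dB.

Stage 1: 38.5 dB above -38.5 dB, reduced 7:1 to 5.5 dB above → -33 dB.
Stage 2: below threshold (-33 ≤ -15); passes unchanged; output -33 dB.

-33 dB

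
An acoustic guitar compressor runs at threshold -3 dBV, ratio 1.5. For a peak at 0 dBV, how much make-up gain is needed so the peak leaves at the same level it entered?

1 dB

Without make-up, output = threshold + overshoot/1.5 = -3 + 2 = -1 dBV.
Gap to target: 1 dB.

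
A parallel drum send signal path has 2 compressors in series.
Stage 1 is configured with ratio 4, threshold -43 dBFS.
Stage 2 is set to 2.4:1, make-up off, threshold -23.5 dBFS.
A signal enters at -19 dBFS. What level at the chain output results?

-37 dBFS

Stage 1: 24 dB above -43 dBFS, reduced 4:1 to 6 dB above → -37 dBFS.
Stage 2: -37 dBFS ≤ -23.5 dBFS, so stage 2 doesn't engage; output -37 dBFS.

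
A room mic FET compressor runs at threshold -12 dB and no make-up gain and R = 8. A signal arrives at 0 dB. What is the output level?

0 dB sits 12 dB over threshold.
8:1 compression reduces that to 12/8 = 1.5 dB over.
That puts the output at -10.5 dB.

-10.5 dB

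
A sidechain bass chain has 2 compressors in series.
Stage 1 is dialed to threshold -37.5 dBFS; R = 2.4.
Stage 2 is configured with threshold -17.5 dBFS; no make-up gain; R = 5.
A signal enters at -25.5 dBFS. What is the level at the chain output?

Stage 1: overshoot 12 dB → 12/2.4 = 5 dB → -32.5 dBFS.
Stage 2: below threshold (-32.5 ≤ -17.5); passes unchanged; output -32.5 dBFS.

-32.5 dBFS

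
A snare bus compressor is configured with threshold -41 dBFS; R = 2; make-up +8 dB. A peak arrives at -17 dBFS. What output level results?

-17 dBFS sits 24 dB over threshold.
At 2:1 the overshoot is divided by 2, leaving 12 dB above threshold.
So the level is -41 + 12 = -29 dBFS; make-up adds 8 dB, giving -21 dBFS.

-21 dBFS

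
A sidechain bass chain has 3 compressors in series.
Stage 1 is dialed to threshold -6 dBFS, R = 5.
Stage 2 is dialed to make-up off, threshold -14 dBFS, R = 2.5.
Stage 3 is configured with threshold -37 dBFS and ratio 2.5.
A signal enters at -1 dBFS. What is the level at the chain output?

-26.36 dBFS

Stage 1: overshoot 5 dB → 5/5 = 1 dB → -5 dBFS.
Stage 2: overshoot 9 dB → 9/2.5 = 3.6 dB → -10.4 dBFS.
Stage 3: 26.6 dB above -37 dBFS, reduced 2.5:1 to 10.64 dB above → -26.36 dBFS.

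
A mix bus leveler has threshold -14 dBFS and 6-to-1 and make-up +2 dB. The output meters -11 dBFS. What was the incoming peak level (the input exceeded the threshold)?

-8 dBFS

Remove make-up: -11 − 2 = -13 dBFS.
That's 1 dB above the -14 dBFS threshold.
Before 6:1 compression the overshoot was 1 × 6 = 6 dB, so input = -14 + 6 = -8 dBFS.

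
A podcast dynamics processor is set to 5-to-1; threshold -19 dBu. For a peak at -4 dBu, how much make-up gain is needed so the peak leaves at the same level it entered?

Overshoot 15 dB → 15/5 = 3 dB after compression, so the compressed level is -19 + 3 = -16 dBu.
Make-up = target − compressed = -4 − (-16) = 12 dB.

12 dB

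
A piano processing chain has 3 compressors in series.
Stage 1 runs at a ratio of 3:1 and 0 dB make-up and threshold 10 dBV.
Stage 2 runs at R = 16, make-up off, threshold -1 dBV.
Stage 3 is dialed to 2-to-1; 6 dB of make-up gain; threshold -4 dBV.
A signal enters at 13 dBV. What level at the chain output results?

Stage 1: 3 dB above 10 dBV, reduced 3:1 to 1 dB above → 11 dBV.
Stage 2: 11 dBV is 12 dB over -1 dBV; at 16:1 that becomes 0.75 dB over, giving -0.25 dBV.
Stage 3: overshoot 3.75 dB → 3.75/2 = 1.875 dB → -2.125 dBV; +6 dB make-up → 3.875 dBV.

3.875 dBV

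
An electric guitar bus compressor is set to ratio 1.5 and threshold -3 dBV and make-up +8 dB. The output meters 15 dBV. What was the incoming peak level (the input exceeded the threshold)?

12 dBV

Stripping the +8 dB make-up gives 7 dBV at the gain stage.
That's 10 dB above the -3 dBV threshold.
Undo the ratio: input overshoot = 10 × 1.5 = 15 dB, giving input = 12 dBV.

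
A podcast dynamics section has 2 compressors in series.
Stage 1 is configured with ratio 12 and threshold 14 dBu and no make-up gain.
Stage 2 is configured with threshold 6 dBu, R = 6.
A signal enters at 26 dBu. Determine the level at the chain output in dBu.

Stage 1: overshoot 12 dB → 12/12 = 1 dB → 15 dBu.
Stage 2: overshoot 9 dB → 9/6 = 1.5 dB → 7.5 dBu.

7.5 dBu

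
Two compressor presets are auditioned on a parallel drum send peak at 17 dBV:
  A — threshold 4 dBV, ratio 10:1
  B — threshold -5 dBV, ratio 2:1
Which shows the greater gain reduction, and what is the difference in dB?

A, by 0.7 dB

A: 13 dB over, compressed to 1.3 dB over, so 11.7 dB of GR.
B: 22 dB over, compressed to 11 dB over, so 11 dB of GR.
A reduces 0.7 dB more.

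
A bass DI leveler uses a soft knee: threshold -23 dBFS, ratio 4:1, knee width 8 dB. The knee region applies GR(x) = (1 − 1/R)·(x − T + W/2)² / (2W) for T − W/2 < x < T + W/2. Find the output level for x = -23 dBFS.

-23.75 dBFS

x − T + W/2 = -23 − (-23) + 4 = 4.
GR = (1 − 1/4) × 4² / 16 = 0.75 × 16 / 16 = 0.75 dB.
Output = -23 − 0.75 = -23.75 dBFS.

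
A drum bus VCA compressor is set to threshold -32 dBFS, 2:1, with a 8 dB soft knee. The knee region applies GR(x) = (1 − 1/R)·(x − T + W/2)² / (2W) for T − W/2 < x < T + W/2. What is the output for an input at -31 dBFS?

-31.78125 dBFS

x − T + W/2 = -31 − (-32) + 4 = 5.
GR = (1 − 1/2) × 5² / 16 = 0.5 × 25 / 16 = 0.78125 dB.
Output = -31 − 0.78125 = -31.78125 dBFS.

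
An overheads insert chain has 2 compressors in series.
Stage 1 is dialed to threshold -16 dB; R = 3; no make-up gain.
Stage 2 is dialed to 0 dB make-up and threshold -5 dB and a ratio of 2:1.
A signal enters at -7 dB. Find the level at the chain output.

-13 dB

Stage 1: -7 dB is 9 dB over -16 dB; at 3:1 that becomes 3 dB over, giving -13 dB.
Stage 2: -13 dB ≤ -5 dB, so stage 2 doesn't engage; output -13 dB.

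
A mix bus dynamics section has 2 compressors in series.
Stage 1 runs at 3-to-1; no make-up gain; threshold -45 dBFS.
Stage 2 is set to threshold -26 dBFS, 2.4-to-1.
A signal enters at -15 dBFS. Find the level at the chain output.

Stage 1: -15 dBFS is 30 dB over -45 dBFS; at 3:1 that becomes 10 dB over, giving -35 dBFS.
Stage 2: -35 dBFS is at or below the -26 dBFS threshold — no compression; output -35 dBFS.

-35 dBFS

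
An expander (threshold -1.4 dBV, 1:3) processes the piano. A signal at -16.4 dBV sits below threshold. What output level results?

Undershoot = (-1.4) − (-16.4) = 15 dB.
At 1:3, that expands to 45 dB under threshold.
Output = -1.4 − 45 = -46.4 dBV.

-46.4 dBV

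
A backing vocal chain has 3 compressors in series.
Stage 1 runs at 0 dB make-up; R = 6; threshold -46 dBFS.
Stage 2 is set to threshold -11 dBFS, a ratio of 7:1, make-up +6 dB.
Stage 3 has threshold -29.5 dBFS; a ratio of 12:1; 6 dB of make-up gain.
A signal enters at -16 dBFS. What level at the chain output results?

-29 dBFS

Stage 1: overshoot 30 dB → 30/6 = 5 dB → -41 dBFS.
Stage 2: -41 dBFS is at or below the -11 dBFS threshold — no compression; make-up brings it to -35 dBFS.
Stage 3: below threshold (-35 ≤ -29.5); passes unchanged; make-up brings it to -29 dBFS.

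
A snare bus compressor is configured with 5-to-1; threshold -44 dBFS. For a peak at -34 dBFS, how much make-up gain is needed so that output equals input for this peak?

Without make-up, output = threshold + overshoot/5 = -44 + 2 = -42 dBFS.
Gap to target: 8 dB.

8 dB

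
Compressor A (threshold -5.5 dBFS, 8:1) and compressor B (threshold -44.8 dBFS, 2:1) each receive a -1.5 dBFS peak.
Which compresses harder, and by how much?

B, by 18.15 dB

A: 4 dB over, compressed to 0.5 dB over, so 3.5 dB of GR.
B: 43.3 dB over, compressed to 21.65 dB over, so 21.65 dB of GR.
B reduces 18.15 dB more.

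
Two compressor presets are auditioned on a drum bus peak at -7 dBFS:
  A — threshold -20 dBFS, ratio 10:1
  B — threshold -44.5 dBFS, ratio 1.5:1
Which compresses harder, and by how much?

A: 13 dB over, compressed to 1.3 dB over, so 11.7 dB of GR.
B: 37.5 dB over, compressed to 25 dB over, so 12.5 dB of GR.
B applies 0.8 dB more gain reduction.

B, by 0.8 dB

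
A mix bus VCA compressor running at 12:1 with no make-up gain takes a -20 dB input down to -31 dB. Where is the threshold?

-32 dB

Gain reduction = -20 − (-31) = 11 dB; output overshoot = GR / (R − 1) = 11 / 11 = 1 dB.
Threshold = output − output overshoot = -31 − 1 = -32 dB.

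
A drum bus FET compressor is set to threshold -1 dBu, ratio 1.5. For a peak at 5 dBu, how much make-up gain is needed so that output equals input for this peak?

2 dB

Without make-up, output = threshold + overshoot/1.5 = -1 + 4 = 3 dBu.
Gap to target: 2 dB.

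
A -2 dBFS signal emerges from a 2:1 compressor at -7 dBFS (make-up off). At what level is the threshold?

-12 dBFS

Gain reduction = -2 − (-7) = 5 dB; output overshoot = GR / (R − 1) = 5 / 1 = 5 dB.
Threshold = output − output overshoot = -7 − 5 = -12 dBFS.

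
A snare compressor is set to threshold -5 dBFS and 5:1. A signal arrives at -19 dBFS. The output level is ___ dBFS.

-19 dBFS

-19 dBFS is 14 dB below the -5 dBFS threshold, so no gain reduction is applied.
Output = input = -19 dBFS.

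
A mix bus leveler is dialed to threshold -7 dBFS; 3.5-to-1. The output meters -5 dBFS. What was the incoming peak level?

0 dBFS

That's 2 dB above the -7 dBFS threshold.
Undo the ratio: input overshoot = 2 × 3.5 = 7 dB, giving input = 0 dBFS.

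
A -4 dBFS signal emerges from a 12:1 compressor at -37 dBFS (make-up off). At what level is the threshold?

Let T be the threshold. Output overshoot = (input overshoot)/R, so -37 − T = (-4 − T)/12.
12·(-37 − T) = -4 − T → 11·T = -444 − (-4) = -440.
T = -440/11 = -40 dBFS.

-40 dBFS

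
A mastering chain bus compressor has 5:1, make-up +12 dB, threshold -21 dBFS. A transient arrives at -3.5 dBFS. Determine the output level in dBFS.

-5.5 dBFS

The input is 17.5 dB above the -21 dBFS threshold.
At 5:1 the overshoot is divided by 5, leaving 3.5 dB above threshold.
That puts the output at -17.5 dBFS; make-up adds 12 dB, giving -5.5 dBFS.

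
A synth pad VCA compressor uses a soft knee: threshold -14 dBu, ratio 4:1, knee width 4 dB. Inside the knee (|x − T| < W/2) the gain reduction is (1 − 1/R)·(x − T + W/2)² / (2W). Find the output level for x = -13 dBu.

x − T + W/2 = -13 − (-14) + 2 = 3.
GR = (1 − 1/4) × 3² / 8 = 0.75 × 9 / 8 = 0.84375 dB.
Output = -13 − 0.84375 = -13.84375 dBu.

-13.84375 dBu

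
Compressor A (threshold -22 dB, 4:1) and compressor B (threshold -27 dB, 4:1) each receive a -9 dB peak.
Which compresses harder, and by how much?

A: overshoot 13 dB → output overshoot 3.25 dB → GR 9.75 dB.
B: overshoot 18 dB → output overshoot 4.5 dB → GR 13.5 dB.
B reduces 3.75 dB more.

B, by 3.75 dB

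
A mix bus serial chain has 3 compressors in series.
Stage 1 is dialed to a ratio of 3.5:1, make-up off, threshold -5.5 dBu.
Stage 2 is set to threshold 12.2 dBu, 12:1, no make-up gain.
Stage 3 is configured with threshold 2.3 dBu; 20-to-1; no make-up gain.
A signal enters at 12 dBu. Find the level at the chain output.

Stage 1: overshoot 17.5 dB → 17.5/3.5 = 5 dB → -0.5 dBu.
Stage 2: -0.5 dBu ≤ 12.2 dBu, so stage 2 doesn't engage; output -0.5 dBu.
Stage 3: below threshold (-0.5 ≤ 2.3); passes unchanged; output -0.5 dBu.

-0.5 dBu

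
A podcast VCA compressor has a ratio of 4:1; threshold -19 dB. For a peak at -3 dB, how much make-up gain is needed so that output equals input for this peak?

12 dB

The peak compresses to -19 + 16/4 = -15 dB.
To reach -3 dB requires -3 − (-15) = 12 dB of make-up.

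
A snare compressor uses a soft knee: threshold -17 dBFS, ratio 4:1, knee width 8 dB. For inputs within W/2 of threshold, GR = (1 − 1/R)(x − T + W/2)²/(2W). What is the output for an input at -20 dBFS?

-20.046875 dBFS

x − T + W/2 = -20 − (-17) + 4 = 1.
GR = (1 − 1/4) × 1² / 16 = 0.75 × 1 / 16 = 0.046875 dB.
Output = -20 − 0.046875 = -20.046875 dBFS.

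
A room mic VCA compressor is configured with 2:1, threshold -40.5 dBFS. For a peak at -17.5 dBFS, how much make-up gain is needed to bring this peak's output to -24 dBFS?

Without make-up, output = threshold + overshoot/2 = -40.5 + 11.5 = -29 dBFS.
Gap to target: 5 dB.

5 dB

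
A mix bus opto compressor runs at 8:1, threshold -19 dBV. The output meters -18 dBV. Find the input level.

The compressed level sits -18 − (-19) = 1 dB over threshold.
Undo the ratio: input overshoot = 1 × 8 = 8 dB, giving input = -11 dBV.

-11 dBV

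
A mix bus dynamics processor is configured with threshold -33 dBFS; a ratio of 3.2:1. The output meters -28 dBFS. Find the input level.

-17 dBFS

Post-compression overshoot = -28 − (-33) = 5 dB.
Undo the ratio: input overshoot = 5 × 3.2 = 16 dB, giving input = -17 dBFS.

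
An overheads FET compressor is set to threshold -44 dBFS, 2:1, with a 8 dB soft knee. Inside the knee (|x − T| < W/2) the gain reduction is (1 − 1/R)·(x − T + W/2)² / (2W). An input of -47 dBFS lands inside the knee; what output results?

x − T + W/2 = -47 − (-44) + 4 = 1.
GR = (1 − 1/2) × 1² / 16 = 0.5 × 1 / 16 = 0.03125 dB.
Output = -47 − 0.03125 = -47.03125 dBFS.

-47.03125 dBFS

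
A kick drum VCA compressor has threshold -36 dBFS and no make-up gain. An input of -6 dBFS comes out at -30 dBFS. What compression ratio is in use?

5:1

Input overshoot = -6 − (-36) = 30 dB; output overshoot = -30 − (-36) = 6 dB.
Ratio = 30 / 6 = 5.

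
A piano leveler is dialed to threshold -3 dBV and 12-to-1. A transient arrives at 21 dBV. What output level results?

-1 dBV

21 dBV sits 24 dB over threshold.
At 12:1 the overshoot is divided by 12, leaving 2 dB above threshold.
So the level is -3 + 2 = -1 dBV.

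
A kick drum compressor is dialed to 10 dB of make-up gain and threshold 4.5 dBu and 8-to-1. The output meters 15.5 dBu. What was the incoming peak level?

12.5 dBu

Stripping the +10 dB make-up gives 5.5 dBu at the gain stage.
Post-compression overshoot = 5.5 − 4.5 = 1 dB.
Undo the ratio: input overshoot = 1 × 8 = 8 dB, giving input = 12.5 dBu.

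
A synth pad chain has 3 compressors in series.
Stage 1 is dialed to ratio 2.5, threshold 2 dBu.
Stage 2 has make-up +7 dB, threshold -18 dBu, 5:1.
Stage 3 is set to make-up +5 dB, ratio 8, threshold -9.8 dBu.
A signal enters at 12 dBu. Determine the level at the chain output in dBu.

-4.35 dBu

Stage 1: overshoot 10 dB → 10/2.5 = 4 dB → 6 dBu.
Stage 2: 6 dBu is 24 dB over -18 dBu; at 5:1 that becomes 4.8 dB over, giving -13.2 dBu; +7 dB make-up → -6.2 dBu.
Stage 3: overshoot 3.6 dB → 3.6/8 = 0.45 dB → -9.35 dBu; +5 dB make-up → -4.35 dBu.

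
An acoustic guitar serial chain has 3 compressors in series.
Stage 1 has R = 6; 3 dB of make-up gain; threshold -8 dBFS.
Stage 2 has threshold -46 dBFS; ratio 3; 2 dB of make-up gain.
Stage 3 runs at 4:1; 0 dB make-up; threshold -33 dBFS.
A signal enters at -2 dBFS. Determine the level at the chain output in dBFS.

-32.25 dBFS

Stage 1: 6 dB above -8 dBFS, reduced 6:1 to 1 dB above → -7 dBFS; +3 dB make-up → -4 dBFS.
Stage 2: overshoot 42 dB → 42/3 = 14 dB → -32 dBFS; +2 dB make-up → -30 dBFS.
Stage 3: -30 dBFS is 3 dB over -33 dBFS; at 4:1 that becomes 0.75 dB over, giving -32.25 dBFS.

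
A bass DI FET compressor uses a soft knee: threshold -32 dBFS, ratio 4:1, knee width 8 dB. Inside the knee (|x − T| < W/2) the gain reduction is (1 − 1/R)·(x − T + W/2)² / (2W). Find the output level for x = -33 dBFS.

x − T + W/2 = -33 − (-32) + 4 = 3.
GR = (1 − 1/4) × 3² / 16 = 0.75 × 9 / 16 = 0.421875 dB.
Output = -33 − 0.421875 = -33.421875 dBFS.

-33.421875 dBFS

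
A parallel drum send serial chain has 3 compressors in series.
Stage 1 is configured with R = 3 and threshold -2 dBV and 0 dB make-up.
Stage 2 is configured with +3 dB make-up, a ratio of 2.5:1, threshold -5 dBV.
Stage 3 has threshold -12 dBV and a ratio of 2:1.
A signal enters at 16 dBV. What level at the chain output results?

-5.2 dBV

Stage 1: 18 dB above -2 dBV, reduced 3:1 to 6 dB above → 4 dBV.
Stage 2: overshoot 9 dB → 9/2.5 = 3.6 dB → -1.4 dBV; +3 dB make-up → 1.6 dBV.
Stage 3: 13.6 dB above -12 dBV, reduced 2:1 to 6.8 dB above → -5.2 dBV.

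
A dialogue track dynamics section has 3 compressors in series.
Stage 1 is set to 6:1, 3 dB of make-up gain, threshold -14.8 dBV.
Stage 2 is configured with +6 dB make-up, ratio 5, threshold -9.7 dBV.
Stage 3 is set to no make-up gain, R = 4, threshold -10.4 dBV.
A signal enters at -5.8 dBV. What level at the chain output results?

Stage 1: 9 dB above -14.8 dBV, reduced 6:1 to 1.5 dB above → -13.3 dBV; +3 dB make-up → -10.3 dBV.
Stage 2: -10.3 dBV ≤ -9.7 dBV, so stage 2 doesn't engage; make-up brings it to -4.3 dBV.
Stage 3: overshoot 6.1 dB → 6.1/4 = 1.525 dB → -8.875 dBV.

-8.875 dBV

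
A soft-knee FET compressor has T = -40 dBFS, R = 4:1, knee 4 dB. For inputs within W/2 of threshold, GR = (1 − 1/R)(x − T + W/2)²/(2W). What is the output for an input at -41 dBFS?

-41.09375 dBFS

x − T + W/2 = -41 − (-40) + 2 = 1.
GR = (1 − 1/4) × 1² / 8 = 0.75 × 1 / 8 = 0.09375 dB.
Output = -41 − 0.09375 = -41.09375 dBFS.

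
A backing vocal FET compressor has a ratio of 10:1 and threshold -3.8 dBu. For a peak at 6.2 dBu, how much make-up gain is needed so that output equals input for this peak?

Without make-up, output = threshold + overshoot/10 = -3.8 + 1 = -2.8 dBu.
Gap to target: 9 dB.

9 dB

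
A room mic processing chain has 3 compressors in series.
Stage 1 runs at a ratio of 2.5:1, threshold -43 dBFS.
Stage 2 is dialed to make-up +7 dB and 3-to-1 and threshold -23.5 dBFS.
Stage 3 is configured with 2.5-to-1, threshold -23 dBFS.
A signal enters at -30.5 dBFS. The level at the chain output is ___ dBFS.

-31 dBFS

Stage 1: -30.5 dBFS is 12.5 dB over -43 dBFS; at 2.5:1 that becomes 5 dB over, giving -38 dBFS.
Stage 2: below threshold (-38 ≤ -23.5); passes unchanged; make-up brings it to -31 dBFS.
Stage 3: below threshold (-31 ≤ -23); passes unchanged; output -31 dBFS.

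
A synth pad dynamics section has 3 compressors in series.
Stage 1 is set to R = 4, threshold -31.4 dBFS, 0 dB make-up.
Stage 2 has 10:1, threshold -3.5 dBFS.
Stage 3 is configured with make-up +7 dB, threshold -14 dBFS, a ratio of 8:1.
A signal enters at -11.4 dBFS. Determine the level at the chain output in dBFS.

Stage 1: -11.4 dBFS is 20 dB over -31.4 dBFS; at 4:1 that becomes 5 dB over, giving -26.4 dBFS.
Stage 2: below threshold (-26.4 ≤ -3.5); passes unchanged; output -26.4 dBFS.
Stage 3: -26.4 dBFS ≤ -14 dBFS, so stage 3 doesn't engage; make-up brings it to -19.4 dBFS.

-19.4 dBFS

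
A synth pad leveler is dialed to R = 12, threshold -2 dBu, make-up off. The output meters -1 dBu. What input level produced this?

The compressed level sits -1 − (-2) = 1 dB over threshold.
Input overshoot = R × output overshoot = 12 dB → input = -2 + 12 = 10 dBu.

10 dBu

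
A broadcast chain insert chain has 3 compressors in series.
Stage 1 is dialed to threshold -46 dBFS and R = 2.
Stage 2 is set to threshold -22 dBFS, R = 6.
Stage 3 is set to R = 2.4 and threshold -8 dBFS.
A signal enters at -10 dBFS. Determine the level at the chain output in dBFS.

-28 dBFS

Stage 1: overshoot 36 dB → 36/2 = 18 dB → -28 dBFS.
Stage 2: below threshold (-28 ≤ -22); passes unchanged; output -28 dBFS.
Stage 3: -28 dBFS ≤ -8 dBFS, so stage 3 doesn't engage; output -28 dBFS.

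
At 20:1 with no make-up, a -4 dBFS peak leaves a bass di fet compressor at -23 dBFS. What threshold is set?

-24 dBFS

Gain reduction = -4 − (-23) = 19 dB; output overshoot = GR / (R − 1) = 19 / 19 = 1 dB.
Threshold = output − output overshoot = -23 − 1 = -24 dBFS.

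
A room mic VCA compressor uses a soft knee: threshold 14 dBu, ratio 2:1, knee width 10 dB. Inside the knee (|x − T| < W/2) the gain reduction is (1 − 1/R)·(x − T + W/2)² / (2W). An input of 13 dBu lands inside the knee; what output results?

x − T + W/2 = 13 − 14 + 5 = 4.
GR = (1 − 1/2) × 4² / 20 = 0.5 × 16 / 20 = 0.4 dB.
Output = 13 − 0.4 = 12.6 dBu.

12.6 dBu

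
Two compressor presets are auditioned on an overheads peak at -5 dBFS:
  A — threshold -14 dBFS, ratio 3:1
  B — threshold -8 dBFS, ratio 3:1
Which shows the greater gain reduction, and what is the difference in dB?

A, by 4 dB

A: overshoot 9 dB → output overshoot 3 dB → GR 6 dB.
B: overshoot 3 dB → output overshoot 1 dB → GR 2 dB.
Difference: 4 dB in favour of A.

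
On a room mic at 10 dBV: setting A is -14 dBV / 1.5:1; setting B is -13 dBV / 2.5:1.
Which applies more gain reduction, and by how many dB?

B, by 5.8 dB

A: overshoot 24 dB → output overshoot 16 dB → GR 8 dB.
B: overshoot 23 dB → output overshoot 9.2 dB → GR 13.8 dB.
Difference: 5.8 dB in favour of B.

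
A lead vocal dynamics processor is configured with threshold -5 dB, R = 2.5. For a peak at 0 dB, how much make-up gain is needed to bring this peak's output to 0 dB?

Overshoot 5 dB → 5/2.5 = 2 dB after compression, so the compressed level is -5 + 2 = -3 dB.
Make-up = target − compressed = 0 − (-3) = 3 dB.

3 dB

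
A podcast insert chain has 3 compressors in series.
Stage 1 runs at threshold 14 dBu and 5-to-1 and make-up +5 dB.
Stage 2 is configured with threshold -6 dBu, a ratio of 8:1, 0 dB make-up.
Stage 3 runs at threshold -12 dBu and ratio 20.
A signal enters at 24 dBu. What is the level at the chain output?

-11.53125 dBu

Stage 1: 10 dB above 14 dBu, reduced 5:1 to 2 dB above → 16 dBu; +5 dB make-up → 21 dBu.
Stage 2: overshoot 27 dB → 27/8 = 3.375 dB → -2.625 dBu.
Stage 3: -2.625 dBu is 9.375 dB over -12 dBu; at 20:1 that becomes 0.46875 dB over, giving -11.53125 dBu.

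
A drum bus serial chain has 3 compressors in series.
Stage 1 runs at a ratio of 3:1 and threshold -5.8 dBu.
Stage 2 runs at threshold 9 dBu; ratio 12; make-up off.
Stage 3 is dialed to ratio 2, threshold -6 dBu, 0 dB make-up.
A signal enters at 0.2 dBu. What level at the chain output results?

Stage 1: overshoot 6 dB → 6/3 = 2 dB → -3.8 dBu.
Stage 2: -3.8 dBu ≤ 9 dBu, so stage 2 doesn't engage; output -3.8 dBu.
Stage 3: 2.2 dB above -6 dBu, reduced 2:1 to 1.1 dB above → -4.9 dBu.

-4.9 dBu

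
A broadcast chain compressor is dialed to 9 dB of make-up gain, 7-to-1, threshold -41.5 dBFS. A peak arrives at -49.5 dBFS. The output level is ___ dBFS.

-49.5 dBFS is 8 dB below the -41.5 dBFS threshold, so no gain reduction is applied.
Make-up gain adds 9 dB: -49.5 + 9 = -40.5 dBFS.

-40.5 dBFS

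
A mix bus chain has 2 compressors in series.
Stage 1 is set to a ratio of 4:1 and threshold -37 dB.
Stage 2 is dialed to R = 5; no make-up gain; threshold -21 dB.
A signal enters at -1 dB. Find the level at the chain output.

Stage 1: -1 dB is 36 dB over -37 dB; at 4:1 that becomes 9 dB over, giving -28 dB.
Stage 2: below threshold (-28 ≤ -21); passes unchanged; output -28 dB.

-28 dB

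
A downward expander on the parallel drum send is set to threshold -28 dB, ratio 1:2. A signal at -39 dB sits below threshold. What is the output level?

-50 dB

The input is 11 dB below the -28 dB threshold.
A 1:2 expander multiplies undershoot by 2: 11 × 2 = 22 dB below threshold.
Output = -28 − 22 = -50 dB.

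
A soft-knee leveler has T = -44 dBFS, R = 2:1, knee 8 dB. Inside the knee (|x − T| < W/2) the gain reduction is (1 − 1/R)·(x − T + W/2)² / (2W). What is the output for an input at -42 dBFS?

x − T + W/2 = -42 − (-44) + 4 = 6.
GR = (1 − 1/2) × 6² / 16 = 0.5 × 36 / 16 = 1.125 dB.
Output = -42 − 1.125 = -43.125 dBFS.

-43.125 dBFS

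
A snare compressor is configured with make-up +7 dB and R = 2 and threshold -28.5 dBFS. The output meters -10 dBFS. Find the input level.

Before make-up, the level was -10 − 7 = -17 dBFS.
That's 11.5 dB above the -28.5 dBFS threshold.
Input overshoot = R × output overshoot = 23 dB → input = -28.5 + 23 = -5.5 dBFS.

-5.5 dBFS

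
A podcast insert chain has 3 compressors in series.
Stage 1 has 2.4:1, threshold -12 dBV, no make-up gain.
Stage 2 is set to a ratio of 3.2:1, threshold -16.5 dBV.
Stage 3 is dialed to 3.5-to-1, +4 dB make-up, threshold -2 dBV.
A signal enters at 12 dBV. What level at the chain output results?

Stage 1: overshoot 24 dB → 24/2.4 = 10 dB → -2 dBV.
Stage 2: 14.5 dB above -16.5 dBV, reduced 3.2:1 to 4.53125 dB above → -11.96875 dBV.
Stage 3: -11.96875 dBV ≤ -2 dBV, so stage 3 doesn't engage; make-up brings it to -7.96875 dBV.

-7.96875 dBV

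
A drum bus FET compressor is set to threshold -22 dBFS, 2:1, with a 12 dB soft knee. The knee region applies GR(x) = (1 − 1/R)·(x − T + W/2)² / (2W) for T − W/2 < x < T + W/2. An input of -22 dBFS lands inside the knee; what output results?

x − T + W/2 = -22 − (-22) + 6 = 6.
GR = (1 − 1/2) × 6² / 24 = 0.5 × 36 / 24 = 0.75 dB.
Output = -22 − 0.75 = -22.75 dBFS.

-22.75 dBFS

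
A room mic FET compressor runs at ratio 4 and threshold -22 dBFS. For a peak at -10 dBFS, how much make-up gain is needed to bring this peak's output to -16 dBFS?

3 dB

The peak compresses to -22 + 12/4 = -19 dBFS.
To reach -16 dBFS requires -16 − (-19) = 3 dB of make-up.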